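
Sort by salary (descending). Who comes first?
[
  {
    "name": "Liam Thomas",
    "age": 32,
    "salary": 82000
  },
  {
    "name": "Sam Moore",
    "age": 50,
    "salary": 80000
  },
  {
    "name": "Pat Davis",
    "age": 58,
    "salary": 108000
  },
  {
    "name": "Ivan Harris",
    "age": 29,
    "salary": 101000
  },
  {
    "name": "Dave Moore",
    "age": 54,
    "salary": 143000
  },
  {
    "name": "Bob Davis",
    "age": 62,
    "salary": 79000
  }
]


Sort by: salary (descending)

Sorted order:
  1. Dave Moore (salary = 143000)
  2. Pat Davis (salary = 108000)
  3. Ivan Harris (salary = 101000)
  4. Liam Thomas (salary = 82000)
  5. Sam Moore (salary = 80000)
  6. Bob Davis (salary = 79000)

First: Dave Moore

Dave Moore


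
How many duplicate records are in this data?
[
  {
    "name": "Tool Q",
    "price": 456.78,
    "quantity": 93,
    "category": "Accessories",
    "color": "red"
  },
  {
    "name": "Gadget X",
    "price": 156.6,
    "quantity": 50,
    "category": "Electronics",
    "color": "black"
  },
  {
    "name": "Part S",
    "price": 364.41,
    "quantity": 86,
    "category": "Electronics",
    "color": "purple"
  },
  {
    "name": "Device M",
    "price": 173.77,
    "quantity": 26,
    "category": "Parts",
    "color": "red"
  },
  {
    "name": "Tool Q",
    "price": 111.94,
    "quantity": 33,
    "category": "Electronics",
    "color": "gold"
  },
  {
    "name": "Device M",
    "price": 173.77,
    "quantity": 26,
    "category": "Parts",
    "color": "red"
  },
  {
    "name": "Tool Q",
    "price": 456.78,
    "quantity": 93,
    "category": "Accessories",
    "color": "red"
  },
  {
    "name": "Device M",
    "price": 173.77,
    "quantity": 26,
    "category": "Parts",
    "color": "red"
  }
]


Checking 8 records for duplicates:

  Row 1: Tool Q ($456.78, qty 93)
  Row 2: Gadget X ($156.6, qty 50)
  Row 3: Part S ($364.41, qty 86)
  Row 4: Device M ($173.77, qty 26)
  Row 5: Tool Q ($111.94, qty 33)
  Row 6: Device M ($173.77, qty 26) <-- DUPLICATE
  Row 7: Tool Q ($456.78, qty 93) <-- DUPLICATE
  Row 8: Device M ($173.77, qty 26) <-- DUPLICATE

Duplicates found: 3
Unique records: 5

3 duplicates, 5 unique


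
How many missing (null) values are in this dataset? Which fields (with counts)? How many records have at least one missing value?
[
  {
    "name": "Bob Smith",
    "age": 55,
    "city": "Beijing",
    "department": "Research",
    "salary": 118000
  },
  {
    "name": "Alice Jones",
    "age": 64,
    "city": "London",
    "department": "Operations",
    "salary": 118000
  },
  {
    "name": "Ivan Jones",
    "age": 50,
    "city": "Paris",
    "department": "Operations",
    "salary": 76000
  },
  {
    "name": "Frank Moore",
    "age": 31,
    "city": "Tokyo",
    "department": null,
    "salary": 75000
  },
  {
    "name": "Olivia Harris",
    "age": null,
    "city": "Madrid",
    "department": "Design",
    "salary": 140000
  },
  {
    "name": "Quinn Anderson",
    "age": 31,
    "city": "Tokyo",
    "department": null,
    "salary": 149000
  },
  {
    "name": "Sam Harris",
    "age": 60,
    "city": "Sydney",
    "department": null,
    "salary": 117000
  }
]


Checking for missing (null) values in 7 records:

  Bob Smith: complete
  Alice Jones: complete
  Ivan Jones: complete
  Frank Moore: department
  Olivia Harris: age
  Quinn Anderson: department
  Sam Harris: department

Per field:
  name: 0 missing
  age: 1 missing
  city: 0 missing
  department: 3 missing
  salary: 0 missing

Total missing values: 4
Records with any missing: 4

4 missing values (age: 1, department: 3); 4 incomplete records


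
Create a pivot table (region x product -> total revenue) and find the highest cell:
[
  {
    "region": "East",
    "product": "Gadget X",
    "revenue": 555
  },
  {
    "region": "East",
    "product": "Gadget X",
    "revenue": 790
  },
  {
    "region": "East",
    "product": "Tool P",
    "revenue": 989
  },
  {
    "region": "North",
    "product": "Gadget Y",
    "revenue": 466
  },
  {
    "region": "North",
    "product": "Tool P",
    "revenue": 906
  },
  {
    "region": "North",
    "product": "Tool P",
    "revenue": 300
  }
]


Pivot: region (rows) x product (columns) -> total revenue

     Gadget X      Gadget Y      Tool P      
East          1345             0           989  
North            0           466          1206  

Highest: East / Gadget X = $1345

East / Gadget X = $1345


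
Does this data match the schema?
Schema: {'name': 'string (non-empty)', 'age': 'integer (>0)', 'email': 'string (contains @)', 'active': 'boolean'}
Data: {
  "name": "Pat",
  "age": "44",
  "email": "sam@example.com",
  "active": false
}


Validating each field against schema:
  name: OK (non-empty string)
  age: FAIL ("44" is not an integer)
  email: OK (string with @)
  active: OK (boolean)

Result: INVALID (1 error: age)

INVALID (1 error: age)


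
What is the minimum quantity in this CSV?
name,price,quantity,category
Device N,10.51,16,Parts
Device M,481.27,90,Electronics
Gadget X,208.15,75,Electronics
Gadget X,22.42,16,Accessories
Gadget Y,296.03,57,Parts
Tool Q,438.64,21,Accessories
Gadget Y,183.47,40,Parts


Computing minimum quantity:
Values: [16, 90, 75, 16, 57, 21, 40]
Min = 16

16


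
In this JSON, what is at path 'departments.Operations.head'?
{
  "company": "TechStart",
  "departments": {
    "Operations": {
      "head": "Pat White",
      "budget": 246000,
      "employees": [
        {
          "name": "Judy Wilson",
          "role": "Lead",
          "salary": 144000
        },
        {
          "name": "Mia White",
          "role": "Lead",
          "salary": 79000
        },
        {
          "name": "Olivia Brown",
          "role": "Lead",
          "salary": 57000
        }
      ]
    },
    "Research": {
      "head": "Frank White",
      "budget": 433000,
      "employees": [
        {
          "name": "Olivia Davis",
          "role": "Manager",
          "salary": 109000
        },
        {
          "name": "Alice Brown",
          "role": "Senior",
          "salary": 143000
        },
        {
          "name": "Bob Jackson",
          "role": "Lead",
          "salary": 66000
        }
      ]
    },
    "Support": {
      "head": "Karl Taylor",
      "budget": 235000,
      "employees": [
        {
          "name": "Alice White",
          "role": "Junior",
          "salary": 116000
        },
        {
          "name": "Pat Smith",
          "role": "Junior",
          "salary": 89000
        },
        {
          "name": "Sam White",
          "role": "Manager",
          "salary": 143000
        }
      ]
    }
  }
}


Path: departments.Operations.head

Navigate:
  -> departments
  -> Operations
  -> head = 'Pat White'

Pat White


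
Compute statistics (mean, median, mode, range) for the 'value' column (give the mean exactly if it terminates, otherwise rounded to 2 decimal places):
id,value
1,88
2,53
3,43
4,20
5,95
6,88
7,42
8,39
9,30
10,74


Data: [88, 53, 43, 20, 95, 88, 42, 39, 30, 74]
Count: 10
Sum: 572
Mean: 572/10 = 57.2
Sorted: [20, 30, 39, 42, 43, 53, 74, 88, 88, 95]
Median: 48.0
Mode: 88 (2 times)
Range: 95 - 20 = 75
Min: 20, Max: 95

mean=57.2, median=48.0, mode=88, range=75


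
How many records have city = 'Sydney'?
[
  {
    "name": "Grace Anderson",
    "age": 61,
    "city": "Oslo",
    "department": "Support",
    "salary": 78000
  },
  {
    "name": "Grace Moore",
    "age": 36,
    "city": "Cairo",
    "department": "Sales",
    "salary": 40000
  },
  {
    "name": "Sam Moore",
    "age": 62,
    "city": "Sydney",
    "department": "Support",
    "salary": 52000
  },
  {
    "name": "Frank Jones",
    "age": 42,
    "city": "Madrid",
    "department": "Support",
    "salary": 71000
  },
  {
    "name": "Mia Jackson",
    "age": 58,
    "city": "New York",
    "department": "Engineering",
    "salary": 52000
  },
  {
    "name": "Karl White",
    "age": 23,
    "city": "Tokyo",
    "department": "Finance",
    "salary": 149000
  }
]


Data: 6 records
Condition: city = 'Sydney'

Checking each record:
  Grace Anderson: Oslo
  Grace Moore: Cairo
  Sam Moore: Sydney MATCH
  Frank Jones: Madrid
  Mia Jackson: New York
  Karl White: Tokyo

Count: 1

1


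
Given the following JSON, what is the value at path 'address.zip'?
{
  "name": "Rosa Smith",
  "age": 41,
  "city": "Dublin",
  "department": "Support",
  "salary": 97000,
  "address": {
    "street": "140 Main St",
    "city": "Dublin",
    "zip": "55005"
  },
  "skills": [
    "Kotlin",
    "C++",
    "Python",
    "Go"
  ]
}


Query: address.zip
Path: address -> zip
Value: 55005

55005


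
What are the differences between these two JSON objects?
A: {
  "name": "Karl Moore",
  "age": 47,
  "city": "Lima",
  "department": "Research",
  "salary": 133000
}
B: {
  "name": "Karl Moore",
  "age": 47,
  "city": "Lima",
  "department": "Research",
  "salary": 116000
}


Comparing each field (in key order):
  name: same
  age: same
  city: same
  department: same
  salary: DIFFERENT
Differences:
  salary: 133000 -> 116000

1 field(s) changed

1 change: salary


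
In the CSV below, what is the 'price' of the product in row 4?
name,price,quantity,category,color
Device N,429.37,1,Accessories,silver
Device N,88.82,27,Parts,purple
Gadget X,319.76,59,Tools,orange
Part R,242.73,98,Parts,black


Query: Row 4 ('Part R'), column 'price'
Value: 242.73

242.73


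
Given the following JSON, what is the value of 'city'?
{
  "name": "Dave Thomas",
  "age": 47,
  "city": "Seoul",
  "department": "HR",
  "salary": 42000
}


Looking up field 'city'
Value: Seoul

Seoul


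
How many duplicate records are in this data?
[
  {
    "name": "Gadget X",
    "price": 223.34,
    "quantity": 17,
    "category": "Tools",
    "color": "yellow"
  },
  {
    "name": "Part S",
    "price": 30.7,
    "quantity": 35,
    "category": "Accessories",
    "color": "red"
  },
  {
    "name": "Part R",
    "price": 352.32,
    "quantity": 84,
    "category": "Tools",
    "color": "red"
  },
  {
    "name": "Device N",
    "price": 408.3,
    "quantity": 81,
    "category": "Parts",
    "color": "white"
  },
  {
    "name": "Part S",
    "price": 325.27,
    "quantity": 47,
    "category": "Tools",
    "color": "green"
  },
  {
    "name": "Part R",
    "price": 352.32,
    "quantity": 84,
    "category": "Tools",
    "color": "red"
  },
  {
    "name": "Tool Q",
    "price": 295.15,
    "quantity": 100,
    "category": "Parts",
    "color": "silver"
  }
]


Checking 7 records for duplicates:

  Row 1: Gadget X ($223.34, qty 17)
  Row 2: Part S ($30.7, qty 35)
  Row 3: Part R ($352.32, qty 84)
  Row 4: Device N ($408.3, qty 81)
  Row 5: Part S ($325.27, qty 47)
  Row 6: Part R ($352.32, qty 84) <-- DUPLICATE
  Row 7: Tool Q ($295.15, qty 100)

Duplicates found: 1
Unique records: 6

1 duplicates, 6 unique


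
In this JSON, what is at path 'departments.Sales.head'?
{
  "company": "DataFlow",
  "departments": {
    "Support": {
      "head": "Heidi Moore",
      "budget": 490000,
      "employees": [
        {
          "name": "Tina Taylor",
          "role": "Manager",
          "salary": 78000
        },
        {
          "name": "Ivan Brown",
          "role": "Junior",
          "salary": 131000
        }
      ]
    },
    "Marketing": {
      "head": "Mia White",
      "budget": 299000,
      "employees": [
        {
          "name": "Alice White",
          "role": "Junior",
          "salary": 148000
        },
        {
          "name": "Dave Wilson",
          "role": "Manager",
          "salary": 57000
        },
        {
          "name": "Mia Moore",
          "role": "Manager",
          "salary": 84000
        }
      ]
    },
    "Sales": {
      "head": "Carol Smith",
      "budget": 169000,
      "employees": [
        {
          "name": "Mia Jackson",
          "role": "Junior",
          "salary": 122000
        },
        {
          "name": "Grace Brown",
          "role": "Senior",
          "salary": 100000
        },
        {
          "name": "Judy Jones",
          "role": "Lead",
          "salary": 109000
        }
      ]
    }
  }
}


Path: departments.Sales.head

Navigate:
  -> departments
  -> Sales
  -> head = 'Carol Smith'

Carol Smith


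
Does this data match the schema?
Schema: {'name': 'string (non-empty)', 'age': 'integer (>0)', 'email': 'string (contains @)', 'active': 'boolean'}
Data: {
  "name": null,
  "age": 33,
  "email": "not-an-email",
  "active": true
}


Validating each field against schema:
  name: FAIL (null is not a string)
  age: OK (positive integer)
  email: FAIL ("not-an-email" does not contain @)
  active: OK (boolean)

Result: INVALID (2 errors: name, email)

INVALID (2 errors: name, email)


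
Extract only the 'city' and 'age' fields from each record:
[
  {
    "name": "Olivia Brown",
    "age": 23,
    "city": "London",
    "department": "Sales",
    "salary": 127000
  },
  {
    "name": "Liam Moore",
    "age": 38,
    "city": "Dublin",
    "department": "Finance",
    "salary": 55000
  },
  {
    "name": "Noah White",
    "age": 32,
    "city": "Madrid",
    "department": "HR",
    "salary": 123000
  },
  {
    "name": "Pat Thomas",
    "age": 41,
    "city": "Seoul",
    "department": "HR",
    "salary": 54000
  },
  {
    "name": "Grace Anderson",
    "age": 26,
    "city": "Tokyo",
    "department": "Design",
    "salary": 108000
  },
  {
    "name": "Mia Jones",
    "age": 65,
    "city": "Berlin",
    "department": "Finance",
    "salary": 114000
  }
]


Original: 6 records with fields: name, age, city, department, salary
Keep: ['city', 'age']
Drop: ['name', 'department', 'salary']
Result: 6 records, 2 fields each

[
  {
    "city": "London",
    "age": 23
  },
  {
    "city": "Dublin",
    "age": 38
  },
  {
    "city": "Madrid",
    "age": 32
  },
  {
    "city": "Seoul",
    "age": 41
  },
  {
    "city": "Tokyo",
    "age": 26
  },
  {
    "city": "Berlin",
    "age": 65
  }
]


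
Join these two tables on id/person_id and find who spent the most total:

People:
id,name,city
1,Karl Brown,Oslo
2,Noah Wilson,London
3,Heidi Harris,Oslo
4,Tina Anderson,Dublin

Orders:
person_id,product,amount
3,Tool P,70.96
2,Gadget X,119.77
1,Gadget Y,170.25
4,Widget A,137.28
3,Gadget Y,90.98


Join on: people.id = orders.person_id

Joined rows:
  Heidi Harris (Oslo) bought Tool P for $70.96
  Noah Wilson (London) bought Gadget X for $119.77
  Karl Brown (Oslo) bought Gadget Y for $170.25
  Tina Anderson (Dublin) bought Widget A for $137.28
  Heidi Harris (Oslo) bought Gadget Y for $90.98

Total per person:
  Karl Brown: $170.25
  Heidi Harris: $161.94
  Tina Anderson: $137.28
  Noah Wilson: $119.77

Top spender: Karl Brown ($170.25)

Karl Brown ($170.25)


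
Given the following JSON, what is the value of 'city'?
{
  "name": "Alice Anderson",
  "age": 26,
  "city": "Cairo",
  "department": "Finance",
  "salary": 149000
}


Looking up field 'city'
Value: Cairo

Cairo


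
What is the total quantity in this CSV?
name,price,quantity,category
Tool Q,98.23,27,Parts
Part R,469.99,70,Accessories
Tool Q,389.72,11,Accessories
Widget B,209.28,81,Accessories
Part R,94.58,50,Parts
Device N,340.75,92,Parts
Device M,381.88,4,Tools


Computing total quantity:
Values: [27, 70, 11, 81, 50, 92, 4]
Sum = 335

335


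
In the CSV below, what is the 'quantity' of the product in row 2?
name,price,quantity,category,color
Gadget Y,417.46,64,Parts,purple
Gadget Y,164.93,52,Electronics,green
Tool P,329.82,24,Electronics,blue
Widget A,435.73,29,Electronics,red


Query: Row 2 ('Gadget Y'), column 'quantity'
Value: 52

52


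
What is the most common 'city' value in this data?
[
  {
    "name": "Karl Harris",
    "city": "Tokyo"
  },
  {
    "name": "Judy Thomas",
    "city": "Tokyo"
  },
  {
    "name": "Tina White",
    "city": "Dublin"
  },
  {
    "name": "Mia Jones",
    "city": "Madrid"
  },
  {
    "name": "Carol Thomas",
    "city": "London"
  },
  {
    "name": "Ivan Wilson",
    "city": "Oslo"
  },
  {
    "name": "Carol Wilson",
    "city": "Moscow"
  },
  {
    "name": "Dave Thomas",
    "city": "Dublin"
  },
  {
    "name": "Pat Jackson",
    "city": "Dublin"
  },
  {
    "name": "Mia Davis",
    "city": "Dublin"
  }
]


Counting 'city' values across 10 records:

  Dublin: 4 ####
  Tokyo: 2 ##
  Madrid: 1 #
  London: 1 #
  Oslo: 1 #
  Moscow: 1 #

Most common: Dublin (4 times)

Dublin (4 times)


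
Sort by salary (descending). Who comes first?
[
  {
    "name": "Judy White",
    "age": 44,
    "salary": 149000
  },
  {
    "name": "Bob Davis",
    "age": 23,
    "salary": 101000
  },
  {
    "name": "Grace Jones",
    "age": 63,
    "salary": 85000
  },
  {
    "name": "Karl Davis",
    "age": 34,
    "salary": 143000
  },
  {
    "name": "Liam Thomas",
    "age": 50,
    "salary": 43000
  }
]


Sort by: salary (descending)

Sorted order:
  1. Judy White (salary = 149000)
  2. Karl Davis (salary = 143000)
  3. Bob Davis (salary = 101000)
  4. Grace Jones (salary = 85000)
  5. Liam Thomas (salary = 43000)

First: Judy White

Judy White


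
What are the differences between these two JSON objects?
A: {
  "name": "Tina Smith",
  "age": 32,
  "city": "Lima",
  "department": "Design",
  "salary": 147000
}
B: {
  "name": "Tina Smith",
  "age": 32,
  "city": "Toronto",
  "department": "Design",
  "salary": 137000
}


Comparing each field (in key order):
  name: same
  age: same
  city: DIFFERENT
  department: same
  salary: DIFFERENT
Differences:
  city: Lima -> Toronto
  salary: 147000 -> 137000

2 field(s) changed

2 changes: city, salary


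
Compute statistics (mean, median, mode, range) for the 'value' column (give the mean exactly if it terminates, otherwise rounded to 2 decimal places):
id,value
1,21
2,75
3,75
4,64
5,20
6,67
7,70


Data: [21, 75, 75, 64, 20, 67, 70]
Count: 7
Sum: 392
Mean: 392/7 = 56
Sorted: [20, 21, 64, 67, 70, 75, 75]
Median: 67.0
Mode: 75 (2 times)
Range: 75 - 20 = 55
Min: 20, Max: 75

mean=56, median=67.0, mode=75, range=55


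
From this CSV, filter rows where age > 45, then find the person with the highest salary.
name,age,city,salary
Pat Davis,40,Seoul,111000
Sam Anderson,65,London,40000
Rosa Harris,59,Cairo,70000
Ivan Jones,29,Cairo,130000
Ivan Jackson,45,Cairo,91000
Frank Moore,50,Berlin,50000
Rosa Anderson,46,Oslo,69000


Filter: age > 45
Sort by: salary (descending)

Filtered records (4):
  Rosa Harris, age 59, salary $70000
  Rosa Anderson, age 46, salary $69000
  Frank Moore, age 50, salary $50000
  Sam Anderson, age 65, salary $40000

Highest salary: Rosa Harris ($70000)

Rosa Harris


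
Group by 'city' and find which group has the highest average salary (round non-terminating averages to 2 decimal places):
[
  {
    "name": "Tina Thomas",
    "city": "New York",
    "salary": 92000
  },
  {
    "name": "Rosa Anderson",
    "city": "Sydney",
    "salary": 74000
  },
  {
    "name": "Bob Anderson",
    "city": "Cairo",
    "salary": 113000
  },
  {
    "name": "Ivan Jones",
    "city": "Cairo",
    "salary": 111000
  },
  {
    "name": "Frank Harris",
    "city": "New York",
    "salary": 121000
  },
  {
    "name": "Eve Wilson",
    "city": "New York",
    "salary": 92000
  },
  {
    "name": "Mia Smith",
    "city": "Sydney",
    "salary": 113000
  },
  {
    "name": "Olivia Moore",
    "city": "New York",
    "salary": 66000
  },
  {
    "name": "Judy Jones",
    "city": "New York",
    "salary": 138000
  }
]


Group by: city

Groups:
  Cairo: 2 people, avg salary = 224000/2 = $112000
  New York: 5 people, avg salary = 509000/5 = $101800
  Sydney: 2 people, avg salary = 187000/2 = $93500

Highest average salary: Cairo ($112000)

Cairo ($112000)


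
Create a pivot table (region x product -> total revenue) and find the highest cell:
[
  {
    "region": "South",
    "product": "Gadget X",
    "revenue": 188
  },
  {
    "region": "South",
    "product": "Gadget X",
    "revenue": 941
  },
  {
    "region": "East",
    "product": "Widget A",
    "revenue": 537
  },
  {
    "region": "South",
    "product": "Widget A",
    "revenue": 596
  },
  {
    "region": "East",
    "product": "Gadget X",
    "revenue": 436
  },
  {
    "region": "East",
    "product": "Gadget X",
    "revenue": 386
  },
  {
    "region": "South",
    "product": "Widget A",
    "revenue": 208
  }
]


Pivot: region (rows) x product (columns) -> total revenue

     Gadget X      Widget A    
East           822           537  
South         1129           804  

Highest: South / Gadget X = $1129

South / Gadget X = $1129


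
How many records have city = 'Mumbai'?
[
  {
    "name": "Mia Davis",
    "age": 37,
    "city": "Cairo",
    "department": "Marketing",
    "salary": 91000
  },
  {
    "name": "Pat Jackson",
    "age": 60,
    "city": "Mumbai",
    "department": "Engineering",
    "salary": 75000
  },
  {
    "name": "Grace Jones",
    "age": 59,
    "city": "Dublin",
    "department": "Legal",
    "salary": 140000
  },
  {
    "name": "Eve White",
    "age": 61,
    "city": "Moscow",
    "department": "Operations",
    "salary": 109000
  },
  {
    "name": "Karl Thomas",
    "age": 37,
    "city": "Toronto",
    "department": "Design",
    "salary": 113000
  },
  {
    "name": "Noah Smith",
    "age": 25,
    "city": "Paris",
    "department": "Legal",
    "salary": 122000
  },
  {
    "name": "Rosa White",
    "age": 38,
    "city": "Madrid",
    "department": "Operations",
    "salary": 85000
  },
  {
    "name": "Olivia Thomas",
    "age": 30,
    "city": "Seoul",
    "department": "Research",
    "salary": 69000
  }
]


Data: 8 records
Condition: city = 'Mumbai'

Checking each record:
  Mia Davis: Cairo
  Pat Jackson: Mumbai MATCH
  Grace Jones: Dublin
  Eve White: Moscow
  Karl Thomas: Toronto
  Noah Smith: Paris
  Rosa White: Madrid
  Olivia Thomas: Seoul

Count: 1

1


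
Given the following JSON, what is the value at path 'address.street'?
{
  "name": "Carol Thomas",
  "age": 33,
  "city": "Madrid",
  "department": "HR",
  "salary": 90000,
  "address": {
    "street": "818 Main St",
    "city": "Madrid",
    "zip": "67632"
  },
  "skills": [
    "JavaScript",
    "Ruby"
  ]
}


Query: address.street
Path: address -> street
Value: 818 Main St

818 Main St


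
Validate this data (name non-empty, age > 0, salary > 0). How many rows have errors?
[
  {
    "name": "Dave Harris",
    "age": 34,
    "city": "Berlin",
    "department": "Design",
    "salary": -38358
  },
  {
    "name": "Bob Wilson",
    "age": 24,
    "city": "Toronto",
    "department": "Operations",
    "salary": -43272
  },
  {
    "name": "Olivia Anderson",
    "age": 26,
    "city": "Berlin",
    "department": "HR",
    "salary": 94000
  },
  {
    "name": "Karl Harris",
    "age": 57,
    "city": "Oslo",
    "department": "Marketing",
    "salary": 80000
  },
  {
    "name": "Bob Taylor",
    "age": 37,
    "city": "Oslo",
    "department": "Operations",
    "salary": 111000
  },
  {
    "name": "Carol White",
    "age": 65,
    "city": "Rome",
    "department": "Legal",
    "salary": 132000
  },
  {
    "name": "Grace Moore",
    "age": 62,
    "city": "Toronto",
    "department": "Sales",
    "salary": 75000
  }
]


Validating 7 records:
Rules: name non-empty, age > 0, salary > 0

  Row 1 (Dave Harris): negative salary: -38358
  Row 2 (Bob Wilson): negative salary: -43272
  Row 3 (Olivia Anderson): OK
  Row 4 (Karl Harris): OK
  Row 5 (Bob Taylor): OK
  Row 6 (Carol White): OK
  Row 7 (Grace Moore): OK

Total errors: 2

2 errors


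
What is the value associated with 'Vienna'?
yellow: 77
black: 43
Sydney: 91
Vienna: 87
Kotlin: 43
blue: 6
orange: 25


Looking up key 'Vienna'
Value: 87

87


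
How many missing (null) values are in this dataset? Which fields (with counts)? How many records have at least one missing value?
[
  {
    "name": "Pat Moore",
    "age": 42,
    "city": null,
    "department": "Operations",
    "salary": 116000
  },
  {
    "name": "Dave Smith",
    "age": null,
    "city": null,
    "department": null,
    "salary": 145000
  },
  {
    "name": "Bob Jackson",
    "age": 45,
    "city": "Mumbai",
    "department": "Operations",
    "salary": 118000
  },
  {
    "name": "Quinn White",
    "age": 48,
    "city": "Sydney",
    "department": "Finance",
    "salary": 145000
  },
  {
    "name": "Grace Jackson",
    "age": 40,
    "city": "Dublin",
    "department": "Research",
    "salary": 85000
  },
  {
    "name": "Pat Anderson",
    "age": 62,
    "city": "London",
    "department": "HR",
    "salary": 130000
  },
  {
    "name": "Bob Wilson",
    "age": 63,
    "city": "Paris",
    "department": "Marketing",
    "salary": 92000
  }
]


Checking for missing (null) values in 7 records:

  Pat Moore: city
  Dave Smith: age, city, department
  Bob Jackson: complete
  Quinn White: complete
  Grace Jackson: complete
  Pat Anderson: complete
  Bob Wilson: complete

Per field:
  name: 0 missing
  age: 1 missing
  city: 2 missing
  department: 1 missing
  salary: 0 missing

Total missing values: 4
Records with any missing: 2

4 missing values (age: 1, city: 2, department: 1); 2 incomplete records


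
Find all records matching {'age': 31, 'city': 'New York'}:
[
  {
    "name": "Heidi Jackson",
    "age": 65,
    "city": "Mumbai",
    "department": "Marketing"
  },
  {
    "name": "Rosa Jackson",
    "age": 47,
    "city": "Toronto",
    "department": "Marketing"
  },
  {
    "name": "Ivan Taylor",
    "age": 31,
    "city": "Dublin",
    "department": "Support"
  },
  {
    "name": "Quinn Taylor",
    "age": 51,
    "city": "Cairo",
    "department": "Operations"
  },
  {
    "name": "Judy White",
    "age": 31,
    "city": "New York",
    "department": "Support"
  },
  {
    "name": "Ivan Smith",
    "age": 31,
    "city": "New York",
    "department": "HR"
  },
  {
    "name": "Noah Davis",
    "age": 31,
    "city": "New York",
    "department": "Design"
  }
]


Search criteria: {'age': 31, 'city': 'New York'}

Checking 7 records:
  Heidi Jackson: {age: 65, city: Mumbai}
  Rosa Jackson: {age: 47, city: Toronto}
  Ivan Taylor: {age: 31, city: Dublin}
  Quinn Taylor: {age: 51, city: Cairo}
  Judy White: {age: 31, city: New York} <-- MATCH
  Ivan Smith: {age: 31, city: New York} <-- MATCH
  Noah Davis: {age: 31, city: New York} <-- MATCH

Matches: ["Judy White", "Ivan Smith", "Noah Davis"]

["Judy White", "Ivan Smith", "Noah Davis"]


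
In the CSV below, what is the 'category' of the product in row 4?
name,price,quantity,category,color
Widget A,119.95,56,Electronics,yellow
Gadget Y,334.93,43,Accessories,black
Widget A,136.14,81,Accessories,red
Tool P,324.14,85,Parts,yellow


Query: Row 4 ('Tool P'), column 'category'
Value: Parts

Parts


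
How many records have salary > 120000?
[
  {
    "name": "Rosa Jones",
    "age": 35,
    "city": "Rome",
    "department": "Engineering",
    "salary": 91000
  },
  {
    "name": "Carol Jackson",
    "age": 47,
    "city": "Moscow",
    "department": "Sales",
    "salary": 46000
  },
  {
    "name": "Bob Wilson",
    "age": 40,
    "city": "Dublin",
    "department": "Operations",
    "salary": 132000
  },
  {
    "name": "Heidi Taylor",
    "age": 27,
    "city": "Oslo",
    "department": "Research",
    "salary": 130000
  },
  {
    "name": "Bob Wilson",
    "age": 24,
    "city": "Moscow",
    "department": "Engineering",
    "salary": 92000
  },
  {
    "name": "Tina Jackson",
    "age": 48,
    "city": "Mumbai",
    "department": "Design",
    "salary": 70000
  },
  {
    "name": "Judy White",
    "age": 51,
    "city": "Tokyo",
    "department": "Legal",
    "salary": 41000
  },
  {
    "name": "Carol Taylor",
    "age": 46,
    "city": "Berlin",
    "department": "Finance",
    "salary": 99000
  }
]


Data: 8 records
Condition: salary > 120000

Checking each record:
  Rosa Jones: 91000
  Carol Jackson: 46000
  Bob Wilson: 132000 MATCH
  Heidi Taylor: 130000 MATCH
  Bob Wilson: 92000
  Tina Jackson: 70000
  Judy White: 41000
  Carol Taylor: 99000

Count: 2

2


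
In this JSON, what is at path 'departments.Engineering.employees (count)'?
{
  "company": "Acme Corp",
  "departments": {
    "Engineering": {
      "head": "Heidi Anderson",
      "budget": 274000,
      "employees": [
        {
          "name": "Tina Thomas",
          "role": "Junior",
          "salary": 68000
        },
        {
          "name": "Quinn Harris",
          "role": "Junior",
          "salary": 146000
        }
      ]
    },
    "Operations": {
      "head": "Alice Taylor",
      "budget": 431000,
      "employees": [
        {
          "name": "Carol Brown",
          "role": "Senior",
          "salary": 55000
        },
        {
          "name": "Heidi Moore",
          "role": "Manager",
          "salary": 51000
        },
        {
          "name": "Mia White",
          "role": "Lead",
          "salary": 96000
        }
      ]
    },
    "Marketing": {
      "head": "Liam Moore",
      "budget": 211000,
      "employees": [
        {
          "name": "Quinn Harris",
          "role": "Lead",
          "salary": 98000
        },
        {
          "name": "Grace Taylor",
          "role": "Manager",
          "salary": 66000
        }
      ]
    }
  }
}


Path: departments.Engineering.employees (count)

Navigate:
  -> departments
  -> Engineering
  -> employees (array, length 2)

2


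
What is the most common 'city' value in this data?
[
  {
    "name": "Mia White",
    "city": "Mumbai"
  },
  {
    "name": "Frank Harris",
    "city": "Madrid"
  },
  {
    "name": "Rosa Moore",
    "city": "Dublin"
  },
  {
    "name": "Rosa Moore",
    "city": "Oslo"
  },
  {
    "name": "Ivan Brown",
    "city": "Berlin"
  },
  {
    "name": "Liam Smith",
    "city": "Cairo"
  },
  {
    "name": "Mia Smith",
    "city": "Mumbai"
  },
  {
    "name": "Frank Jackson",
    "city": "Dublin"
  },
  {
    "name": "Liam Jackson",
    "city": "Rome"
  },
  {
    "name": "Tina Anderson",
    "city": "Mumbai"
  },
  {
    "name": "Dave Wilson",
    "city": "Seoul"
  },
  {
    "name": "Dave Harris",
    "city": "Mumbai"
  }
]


Counting 'city' values across 12 records:

  Mumbai: 4 ####
  Dublin: 2 ##
  Madrid: 1 #
  Oslo: 1 #
  Berlin: 1 #
  Cairo: 1 #
  Rome: 1 #
  Seoul: 1 #

Most common: Mumbai (4 times)

Mumbai (4 times)


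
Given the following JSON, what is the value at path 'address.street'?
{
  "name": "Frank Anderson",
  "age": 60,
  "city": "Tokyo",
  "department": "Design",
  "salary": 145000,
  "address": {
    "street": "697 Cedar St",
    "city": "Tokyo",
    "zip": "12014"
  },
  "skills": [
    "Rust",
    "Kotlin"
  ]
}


Query: address.street
Path: address -> street
Value: 697 Cedar St

697 Cedar St


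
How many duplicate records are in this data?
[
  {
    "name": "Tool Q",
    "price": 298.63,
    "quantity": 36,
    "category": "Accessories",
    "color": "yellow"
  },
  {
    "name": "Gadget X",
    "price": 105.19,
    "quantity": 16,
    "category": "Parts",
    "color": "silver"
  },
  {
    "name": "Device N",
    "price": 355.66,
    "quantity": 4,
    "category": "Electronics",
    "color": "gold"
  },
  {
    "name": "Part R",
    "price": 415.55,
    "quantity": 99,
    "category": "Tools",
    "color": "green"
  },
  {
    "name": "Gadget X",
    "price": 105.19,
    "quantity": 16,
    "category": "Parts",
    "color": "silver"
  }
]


Checking 5 records for duplicates:

  Row 1: Tool Q ($298.63, qty 36)
  Row 2: Gadget X ($105.19, qty 16)
  Row 3: Device N ($355.66, qty 4)
  Row 4: Part R ($415.55, qty 99)
  Row 5: Gadget X ($105.19, qty 16) <-- DUPLICATE

Duplicates found: 1
Unique records: 4

1 duplicates, 4 unique


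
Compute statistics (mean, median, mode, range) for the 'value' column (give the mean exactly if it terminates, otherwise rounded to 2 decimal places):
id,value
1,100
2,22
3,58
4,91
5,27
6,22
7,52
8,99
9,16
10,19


Data: [100, 22, 58, 91, 27, 22, 52, 99, 16, 19]
Count: 10
Sum: 506
Mean: 506/10 = 50.6
Sorted: [16, 19, 22, 22, 27, 52, 58, 91, 99, 100]
Median: 39.5
Mode: 22 (2 times)
Range: 100 - 16 = 84
Min: 16, Max: 100

mean=50.6, median=39.5, mode=22, range=84


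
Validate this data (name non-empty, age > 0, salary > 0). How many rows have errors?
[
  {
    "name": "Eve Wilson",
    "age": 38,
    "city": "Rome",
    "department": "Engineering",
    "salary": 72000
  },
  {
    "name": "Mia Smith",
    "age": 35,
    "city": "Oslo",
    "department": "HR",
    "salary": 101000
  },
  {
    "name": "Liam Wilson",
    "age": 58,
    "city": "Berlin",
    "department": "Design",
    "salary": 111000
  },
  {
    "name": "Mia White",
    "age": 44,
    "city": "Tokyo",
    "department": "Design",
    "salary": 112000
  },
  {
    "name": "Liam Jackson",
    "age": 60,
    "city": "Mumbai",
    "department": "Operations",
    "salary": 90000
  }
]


Validating 5 records:
Rules: name non-empty, age > 0, salary > 0

  Row 1 (Eve Wilson): OK
  Row 2 (Mia Smith): OK
  Row 3 (Liam Wilson): OK
  Row 4 (Mia White): OK
  Row 5 (Liam Jackson): OK

Total errors: 0

0 errors


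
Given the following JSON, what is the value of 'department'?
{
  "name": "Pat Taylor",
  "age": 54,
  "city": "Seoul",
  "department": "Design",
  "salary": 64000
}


Looking up field 'department'
Value: Design

Design


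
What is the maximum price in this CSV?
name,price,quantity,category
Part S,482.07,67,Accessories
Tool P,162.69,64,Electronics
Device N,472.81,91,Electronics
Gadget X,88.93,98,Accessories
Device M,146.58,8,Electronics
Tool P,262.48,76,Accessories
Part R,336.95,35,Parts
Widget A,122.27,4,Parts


Computing maximum price:
Values: [482.07, 162.69, 472.81, 88.93, 146.58, 262.48, 336.95, 122.27]
Max = 482.07

482.07


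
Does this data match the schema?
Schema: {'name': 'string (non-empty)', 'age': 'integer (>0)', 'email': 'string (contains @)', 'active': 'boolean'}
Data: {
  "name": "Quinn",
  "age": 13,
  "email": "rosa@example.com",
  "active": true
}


Validating each field against schema:
  name: OK (non-empty string)
  age: OK (positive integer)
  email: OK (string with @)
  active: OK (boolean)

Result: VALID

VALID


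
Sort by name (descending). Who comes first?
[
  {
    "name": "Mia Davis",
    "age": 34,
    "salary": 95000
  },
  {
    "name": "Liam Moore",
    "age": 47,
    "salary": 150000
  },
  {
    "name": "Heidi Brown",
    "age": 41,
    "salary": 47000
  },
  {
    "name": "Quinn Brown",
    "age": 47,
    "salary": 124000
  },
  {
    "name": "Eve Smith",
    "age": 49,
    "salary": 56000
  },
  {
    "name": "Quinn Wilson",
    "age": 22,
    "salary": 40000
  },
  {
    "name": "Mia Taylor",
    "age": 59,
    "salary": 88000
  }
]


Sort by: name (descending)

Sorted order:
  1. Quinn Wilson (name = Quinn Wilson)
  2. Quinn Brown (name = Quinn Brown)
  3. Mia Taylor (name = Mia Taylor)
  4. Mia Davis (name = Mia Davis)
  5. Liam Moore (name = Liam Moore)
  6. Heidi Brown (name = Heidi Brown)
  7. Eve Smith (name = Eve Smith)

First: Quinn Wilson

Quinn Wilson


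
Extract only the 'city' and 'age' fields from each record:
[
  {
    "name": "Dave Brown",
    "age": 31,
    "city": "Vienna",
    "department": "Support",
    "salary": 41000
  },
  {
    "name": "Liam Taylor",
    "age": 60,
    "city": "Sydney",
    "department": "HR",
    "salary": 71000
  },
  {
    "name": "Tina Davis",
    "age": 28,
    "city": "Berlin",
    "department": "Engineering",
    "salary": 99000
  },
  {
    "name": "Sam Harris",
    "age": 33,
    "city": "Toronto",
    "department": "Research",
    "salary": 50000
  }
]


Original: 4 records with fields: name, age, city, department, salary
Keep: ['city', 'age']
Drop: ['name', 'department', 'salary']
Result: 4 records, 2 fields each

[
  {
    "city": "Vienna",
    "age": 31
  },
  {
    "city": "Sydney",
    "age": 60
  },
  {
    "city": "Berlin",
    "age": 28
  },
  {
    "city": "Toronto",
    "age": 33
  }
]


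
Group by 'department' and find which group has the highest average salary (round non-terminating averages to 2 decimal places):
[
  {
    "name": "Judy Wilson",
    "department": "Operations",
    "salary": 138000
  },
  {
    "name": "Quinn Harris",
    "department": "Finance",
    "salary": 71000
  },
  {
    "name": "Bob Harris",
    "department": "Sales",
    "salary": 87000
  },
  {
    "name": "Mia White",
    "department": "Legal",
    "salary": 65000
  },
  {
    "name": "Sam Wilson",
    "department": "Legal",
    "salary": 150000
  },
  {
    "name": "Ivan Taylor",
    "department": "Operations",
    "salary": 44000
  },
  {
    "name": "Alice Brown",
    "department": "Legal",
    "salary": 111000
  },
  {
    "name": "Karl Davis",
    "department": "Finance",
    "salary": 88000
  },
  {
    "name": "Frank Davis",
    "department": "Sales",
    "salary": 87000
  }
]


Group by: department

Groups:
  Finance: 2 people, avg salary = 159000/2 = $79500
  Legal: 3 people, avg salary = 326000/3 ≈ $108666.67
  Operations: 2 people, avg salary = 182000/2 = $91000
  Sales: 2 people, avg salary = 174000/2 = $87000

Highest average salary: Legal (≈$108666.67)

Legal (≈$108666.67)


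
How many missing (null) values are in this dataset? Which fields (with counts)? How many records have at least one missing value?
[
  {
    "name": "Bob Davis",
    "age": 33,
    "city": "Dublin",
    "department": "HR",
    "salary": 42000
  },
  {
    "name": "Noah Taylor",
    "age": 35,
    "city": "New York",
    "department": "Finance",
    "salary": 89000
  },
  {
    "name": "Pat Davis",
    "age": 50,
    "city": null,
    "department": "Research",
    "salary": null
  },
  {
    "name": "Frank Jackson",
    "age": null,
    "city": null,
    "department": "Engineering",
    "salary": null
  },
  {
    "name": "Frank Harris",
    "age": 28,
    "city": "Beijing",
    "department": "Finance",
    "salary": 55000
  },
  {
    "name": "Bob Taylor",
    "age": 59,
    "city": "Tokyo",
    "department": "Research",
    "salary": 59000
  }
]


Checking for missing (null) values in 6 records:

  Bob Davis: complete
  Noah Taylor: complete
  Pat Davis: city, salary
  Frank Jackson: age, city, salary
  Frank Harris: complete
  Bob Taylor: complete

Per field:
  name: 0 missing
  age: 1 missing
  city: 2 missing
  department: 0 missing
  salary: 2 missing

Total missing values: 5
Records with any missing: 2

5 missing values (age: 1, city: 2, salary: 2); 2 incomplete records


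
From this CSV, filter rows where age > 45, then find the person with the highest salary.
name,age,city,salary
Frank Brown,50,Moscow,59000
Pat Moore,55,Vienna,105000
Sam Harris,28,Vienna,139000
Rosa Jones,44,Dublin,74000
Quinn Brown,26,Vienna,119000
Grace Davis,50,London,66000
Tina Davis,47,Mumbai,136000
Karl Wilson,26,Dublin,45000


Filter: age > 45
Sort by: salary (descending)

Filtered records (4):
  Tina Davis, age 47, salary $136000
  Pat Moore, age 55, salary $105000
  Grace Davis, age 50, salary $66000
  Frank Brown, age 50, salary $59000

Highest salary: Tina Davis ($136000)

Tina Davis


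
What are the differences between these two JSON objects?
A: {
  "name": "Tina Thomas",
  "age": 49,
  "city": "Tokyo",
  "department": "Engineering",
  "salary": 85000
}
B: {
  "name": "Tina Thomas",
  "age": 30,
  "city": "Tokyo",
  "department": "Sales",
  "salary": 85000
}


Comparing each field (in key order):
  name: same
  age: DIFFERENT
  city: same
  department: DIFFERENT
  salary: same
Differences:
  age: 49 -> 30
  department: Engineering -> Sales

2 field(s) changed

2 changes: age, department


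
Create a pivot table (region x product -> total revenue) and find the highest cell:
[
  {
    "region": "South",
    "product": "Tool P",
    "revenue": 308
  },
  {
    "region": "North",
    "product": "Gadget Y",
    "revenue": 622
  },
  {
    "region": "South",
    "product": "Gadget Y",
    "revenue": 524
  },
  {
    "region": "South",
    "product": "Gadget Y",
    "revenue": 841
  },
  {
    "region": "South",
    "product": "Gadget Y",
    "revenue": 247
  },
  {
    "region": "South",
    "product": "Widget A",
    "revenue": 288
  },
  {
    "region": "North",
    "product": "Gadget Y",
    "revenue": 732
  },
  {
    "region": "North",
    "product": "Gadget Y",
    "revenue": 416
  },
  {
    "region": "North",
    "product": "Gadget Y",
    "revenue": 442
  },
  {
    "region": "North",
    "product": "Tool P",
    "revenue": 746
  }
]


Pivot: region (rows) x product (columns) -> total revenue

     Gadget Y      Tool P        Widget A    
North         2212           746             0  
South         1612           308           288  

Highest: North / Gadget Y = $2212

North / Gadget Y = $2212
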